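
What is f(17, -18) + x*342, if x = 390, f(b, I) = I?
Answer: 133362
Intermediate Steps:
f(17, -18) + x*342 = -18 + 390*342 = -18 + 133380 = 133362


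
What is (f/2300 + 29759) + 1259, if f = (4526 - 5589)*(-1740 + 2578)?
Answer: 35225303/1150 ≈ 30631.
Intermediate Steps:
f = -890794 (f = -1063*838 = -890794)
(f/2300 + 29759) + 1259 = (-890794/2300 + 29759) + 1259 = (-890794*1/2300 + 29759) + 1259 = (-445397/1150 + 29759) + 1259 = 33777453/1150 + 1259 = 35225303/1150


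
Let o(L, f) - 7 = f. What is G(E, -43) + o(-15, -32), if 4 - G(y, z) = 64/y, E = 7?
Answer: -211/7 ≈ -30.143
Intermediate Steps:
o(L, f) = 7 + f
G(y, z) = 4 - 64/y
G(E, -43) + o(-15, -32) = (4 - 64/7) + (7 - 32) = (4 - 64*⅐) - 25 = (4 - 64/7) - 25 = -36/7 - 25 = -211/7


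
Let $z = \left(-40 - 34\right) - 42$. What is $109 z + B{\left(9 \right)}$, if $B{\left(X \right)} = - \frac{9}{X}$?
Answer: $-12645$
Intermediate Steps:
$z = -116$ ($z = -74 - 42 = -116$)
$109 z + B{\left(9 \right)} = 109 \left(-116\right) - \frac{9}{9} = -12644 - 1 = -12645$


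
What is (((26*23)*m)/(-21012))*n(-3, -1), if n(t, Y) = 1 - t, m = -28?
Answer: 16744/5253 ≈ 3.1875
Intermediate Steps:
(((26*23)*m)/(-21012))*n(-3, -1) = (((26*23)*(-28))/(-21012))*(1 - 1*(-3)) = ((598*(-28))*(-1/21012))*(1 + 3) = -16744*(-1/21012)*4 = (4186/5253)*4 = 16744/5253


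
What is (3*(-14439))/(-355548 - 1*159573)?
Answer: 14439/171707 ≈ 0.084091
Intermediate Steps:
(3*(-14439))/(-355548 - 1*159573) = -43317/(-355548 - 159573) = -43317/(-515121) = -43317*(-1/515121) = 14439/171707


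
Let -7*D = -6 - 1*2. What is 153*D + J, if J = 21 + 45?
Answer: 1686/7 ≈ 240.86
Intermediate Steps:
D = 8/7 (D = -(-6 - 1*2)/7 = -(-6 - 2)/7 = -⅐*(-8) = 8/7 ≈ 1.1429)
J = 66
153*D + J = 153*(8/7) + 66 = 1224/7 + 66 = 1686/7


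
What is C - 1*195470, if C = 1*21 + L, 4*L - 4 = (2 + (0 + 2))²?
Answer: -195444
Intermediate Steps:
L = 5 (L = 1 + (2 + (0 + 2))²/4 = 1 + (2 + 2)²/4 = 1 + (¼)*4² = 1 + (¼)*16 = 1 + 4 = 5)
C = 26 (C = 1*21 + 5 = 21 + 5 = 26)
C - 1*195470 = 26 - 1*195470 = 26 - 195470 = -195444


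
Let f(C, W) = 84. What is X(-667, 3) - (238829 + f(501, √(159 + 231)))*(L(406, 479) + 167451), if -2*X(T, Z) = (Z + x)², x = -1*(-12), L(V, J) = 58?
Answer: -80040155659/2 ≈ -4.0020e+10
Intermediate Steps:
x = 12
X(T, Z) = -(12 + Z)²/2 (X(T, Z) = -(Z + 12)²/2 = -(12 + Z)²/2)
X(-667, 3) - (238829 + f(501, √(159 + 231)))*(L(406, 479) + 167451) = -(12 + 3)²/2 - (238829 + 84)*(58 + 167451) = -½*15² - 238913*167509 = -½*225 - 1*40020077717 = -225/2 - 40020077717 = -80040155659/2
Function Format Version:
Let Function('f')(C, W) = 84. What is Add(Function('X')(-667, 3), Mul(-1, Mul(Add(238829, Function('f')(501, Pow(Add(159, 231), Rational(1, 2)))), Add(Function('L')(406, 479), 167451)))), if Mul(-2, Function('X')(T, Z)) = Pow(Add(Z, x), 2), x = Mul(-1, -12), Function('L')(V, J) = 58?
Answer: Rational(-80040155659, 2) ≈ -4.0020e+10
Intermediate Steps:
x = 12
Function('X')(T, Z) = Mul(Rational(-1, 2), Pow(Add(12, Z), 2)) (Function('X')(T, Z) = Mul(Rational(-1, 2), Pow(Add(Z, 12), 2)) = Mul(Rational(-1, 2), Pow(Add(12, Z), 2)))
Add(Function('X')(-667, 3), Mul(-1, Mul(Add(238829, Function('f')(501, Pow(Add(159, 231), Rational(1, 2)))), Add(Function('L')(406, 479), 167451)))) = Add(Mul(Rational(-1, 2), Pow(Add(12, 3), 2)), Mul(-1, Mul(Add(238829, 84), Add(58, 167451)))) = Add(Mul(Rational(-1, 2), Pow(15, 2)), Mul(-1, Mul(238913, 167509))) = Add(Mul(Rational(-1, 2), 225), Mul(-1, 40020077717)) = Add(Rational(-225, 2), -40020077717) = Rational(-80040155659, 2)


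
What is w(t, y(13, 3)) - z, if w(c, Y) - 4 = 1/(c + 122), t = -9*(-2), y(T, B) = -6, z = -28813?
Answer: 4034381/140 ≈ 28817.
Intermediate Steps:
t = 18
w(c, Y) = 4 + 1/(122 + c) (w(c, Y) = 4 + 1/(c + 122) = 4 + 1/(122 + c))
w(t, y(13, 3)) - z = (489 + 4*18)/(122 + 18) - 1*(-28813) = (489 + 72)/140 + 28813 = (1/140)*561 + 28813 = 561/140 + 28813 = 4034381/140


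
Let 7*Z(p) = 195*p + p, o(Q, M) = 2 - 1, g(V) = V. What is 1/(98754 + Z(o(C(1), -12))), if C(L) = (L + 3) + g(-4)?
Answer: 1/98782 ≈ 1.0123e-5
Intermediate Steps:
C(L) = -1 + L (C(L) = (L + 3) - 4 = (3 + L) - 4 = -1 + L)
o(Q, M) = 1
Z(p) = 28*p (Z(p) = (195*p + p)/7 = (196*p)/7 = 28*p)
1/(98754 + Z(o(C(1), -12))) = 1/(98754 + 28*1) = 1/(98754 + 28) = 1/98782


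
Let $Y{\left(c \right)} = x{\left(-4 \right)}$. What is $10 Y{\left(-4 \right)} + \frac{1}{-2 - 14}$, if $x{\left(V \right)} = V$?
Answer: $- \frac{641}{16} \approx -40.063$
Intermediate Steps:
$Y{\left(c \right)} = -4$
$10 Y{\left(-4 \right)} + \frac{1}{-2 - 14} = 10 \left(-4\right) + \frac{1}{-2 - 14} = -40 + \frac{1}{-16} = -40 - \frac{1}{16} = - \frac{641}{16}$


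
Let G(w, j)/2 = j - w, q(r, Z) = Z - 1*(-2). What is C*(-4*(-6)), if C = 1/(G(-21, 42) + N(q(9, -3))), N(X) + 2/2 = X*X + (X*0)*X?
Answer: 4/21 ≈ 0.19048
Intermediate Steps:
q(r, Z) = 2 + Z (q(r, Z) = Z + 2 = 2 + Z)
N(X) = -1 + X**2 (N(X) = -1 + (X*X + (X*0)*X) = -1 + (X**2 + 0*X) = -1 + (X**2 + 0) = -1 + X**2)
G(w, j) = -2*w + 2*j (G(w, j) = 2*(j - w) = -2*w + 2*j)
C = 1/126 (C = 1/((-2*(-21) + 2*42) + (-1 + (2 - 3)**2)) = 1/((42 + 84) + (-1 + (-1)**2)) = 1/(126 + (-1 + 1)) = 1/(126 + 0) = 1/126 ≈ 0.0079365)
C*(-4*(-6)) = (-4*(-6))/126 = (1/126)*24 = 4/21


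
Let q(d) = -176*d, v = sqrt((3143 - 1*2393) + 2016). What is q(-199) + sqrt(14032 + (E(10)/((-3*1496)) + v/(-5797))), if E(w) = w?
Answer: 35024 + sqrt(16975735841163 - 208692*sqrt(2766))/34782 ≈ 35142.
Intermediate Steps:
v = sqrt(2766) (v = sqrt((3143 - 2393) + 2016) = sqrt(750 + 2016) = sqrt(2766) ≈ 52.593)
q(-199) + sqrt(14032 + (E(10)/((-3*1496)) + v/(-5797))) = -176*(-199) + sqrt(14032 + (10/((-3*1496)) + sqrt(2766)/(-5797))) = 35024 + sqrt(14032 + (10/(-4488) + sqrt(2766)*(-1/5797))) = 35024 + sqrt(14032 + (10*(-1/4488) - sqrt(2766)/5797)) = 35024 + sqrt(14032 + (-5/2244 - sqrt(2766)/5797)) = 35024 + sqrt(31487803/2244 - sqrt(2766)/5797)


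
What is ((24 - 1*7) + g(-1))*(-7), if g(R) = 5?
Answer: -154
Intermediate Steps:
((24 - 1*7) + g(-1))*(-7) = ((24 - 1*7) + 5)*(-7) = ((24 - 7) + 5)*(-7) = (17 + 5)*(-7) = 22*(-7) = -154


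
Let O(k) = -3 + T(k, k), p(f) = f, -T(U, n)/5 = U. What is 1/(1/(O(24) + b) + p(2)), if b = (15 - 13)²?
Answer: 119/237 ≈ 0.50211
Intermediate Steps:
T(U, n) = -5*U
b = 4 (b = 2² = 4)
O(k) = -3 - 5*k
1/(1/(O(24) + b) + p(2)) = 1/(1/((-3 - 5*24) + 4) + 2) = 1/(1/((-3 - 120) + 4) + 2) = 1/(1/(-123 + 4) + 2) = 1/(1/(-119) + 2) = 1/(-1/119 + 2) = 1/(237/119) = 119/237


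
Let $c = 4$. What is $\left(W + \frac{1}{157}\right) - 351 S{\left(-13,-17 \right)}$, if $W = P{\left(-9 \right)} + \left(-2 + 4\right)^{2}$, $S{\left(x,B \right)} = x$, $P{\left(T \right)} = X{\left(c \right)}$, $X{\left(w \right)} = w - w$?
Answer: $\frac{717020}{157} \approx 4567.0$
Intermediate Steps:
$X{\left(w \right)} = 0$
$P{\left(T \right)} = 0$
$W = 4$ ($W = 0 + \left(-2 + 4\right)^{2} = 0 + 2^{2} = 0 + 4 = 4$)
$\left(W + \frac{1}{157}\right) - 351 S{\left(-13,-17 \right)} = \left(4 + \frac{1}{157}\right) - -4563 = \left(4 + \frac{1}{157}\right) + 4563 = \frac{629}{157} + 4563 = \frac{717020}{157}$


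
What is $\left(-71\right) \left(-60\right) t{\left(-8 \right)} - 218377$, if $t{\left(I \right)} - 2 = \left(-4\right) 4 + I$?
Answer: $-312097$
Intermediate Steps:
$t{\left(I \right)} = -14 + I$ ($t{\left(I \right)} = 2 + \left(\left(-4\right) 4 + I\right) = 2 + \left(-16 + I\right) = -14 + I$)
$\left(-71\right) \left(-60\right) t{\left(-8 \right)} - 218377 = \left(-71\right) \left(-60\right) \left(-14 - 8\right) - 218377 = 4260 \left(-22\right) - 218377 = -93720 - 218377 = -312097$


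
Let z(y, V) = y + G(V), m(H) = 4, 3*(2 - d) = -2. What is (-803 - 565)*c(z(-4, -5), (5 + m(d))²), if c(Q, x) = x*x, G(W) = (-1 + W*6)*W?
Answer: -8975448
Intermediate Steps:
d = 8/3 (d = 2 - ⅓*(-2) = 2 + ⅔ = 8/3 ≈ 2.6667)
G(W) = W*(-1 + 6*W) (G(W) = (-1 + 6*W)*W = W*(-1 + 6*W))
z(y, V) = y + V*(-1 + 6*V)
c(Q, x) = x²
(-803 - 565)*c(z(-4, -5), (5 + m(d))²) = (-803 - 565)*((5 + 4)²)² = -1368*(9²)² = -1368*81² = -1368*6561 = -8975448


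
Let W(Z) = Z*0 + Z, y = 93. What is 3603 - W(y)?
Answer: 3510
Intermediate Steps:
W(Z) = Z (W(Z) = 0 + Z = Z)
3603 - W(y) = 3603 - 1*93 = 3603 - 93 = 3510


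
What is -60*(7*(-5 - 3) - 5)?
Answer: 3660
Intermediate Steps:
-60*(7*(-5 - 3) - 5) = -60*(7*(-8) - 5) = -60*(-56 - 5) = -60*(-61) = 3660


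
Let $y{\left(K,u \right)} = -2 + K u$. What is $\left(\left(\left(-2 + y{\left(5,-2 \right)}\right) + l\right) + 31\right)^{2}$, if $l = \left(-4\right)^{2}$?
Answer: $1089$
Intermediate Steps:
$l = 16$
$\left(\left(\left(-2 + y{\left(5,-2 \right)}\right) + l\right) + 31\right)^{2} = \left(\left(\left(-2 + \left(-2 + 5 \left(-2\right)\right)\right) + 16\right) + 31\right)^{2} = \left(\left(\left(-2 - 12\right) + 16\right) + 31\right)^{2} = \left(\left(-14 + 16\right) + 31\right)^{2} = \left(2 + 31\right)^{2} = 33^{2} = 1089$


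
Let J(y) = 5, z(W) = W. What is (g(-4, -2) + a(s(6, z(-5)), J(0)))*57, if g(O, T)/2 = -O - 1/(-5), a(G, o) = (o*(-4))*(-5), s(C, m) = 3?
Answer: 30894/5 ≈ 6178.8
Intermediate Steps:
a(G, o) = 20*o (a(G, o) = -4*o*(-5) = 20*o)
g(O, T) = 2/5 - 2*O (g(O, T) = 2*(-O - 1/(-5)) = 2*(-O - 1*(-1/5)) = 2*(-O + 1/5) = 2*(1/5 - O) = 2/5 - 2*O)
(g(-4, -2) + a(s(6, z(-5)), J(0)))*57 = ((2/5 - 2*(-4)) + 20*5)*57 = ((2/5 + 8) + 100)*57 = (42/5 + 100)*57 = (542/5)*57 = 30894/5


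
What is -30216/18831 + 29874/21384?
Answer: -4643425/22371228 ≈ -0.20756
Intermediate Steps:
-30216/18831 + 29874/21384 = -30216*1/18831 + 29874*(1/21384) = -10072/6277 + 4979/3564 = -4643425/22371228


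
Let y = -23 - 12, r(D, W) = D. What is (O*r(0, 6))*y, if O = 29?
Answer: 0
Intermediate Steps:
y = -35
(O*r(0, 6))*y = (29*0)*(-35) = 0*(-35) = 0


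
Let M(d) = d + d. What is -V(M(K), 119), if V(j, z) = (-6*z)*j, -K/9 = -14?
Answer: 179928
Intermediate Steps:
K = 126 (K = -9*(-14) = 126)
M(d) = 2*d
V(j, z) = -6*j*z
-V(M(K), 119) = -(-6)*2*126*119 = -(-6)*252*119 = -1*(-179928) = 179928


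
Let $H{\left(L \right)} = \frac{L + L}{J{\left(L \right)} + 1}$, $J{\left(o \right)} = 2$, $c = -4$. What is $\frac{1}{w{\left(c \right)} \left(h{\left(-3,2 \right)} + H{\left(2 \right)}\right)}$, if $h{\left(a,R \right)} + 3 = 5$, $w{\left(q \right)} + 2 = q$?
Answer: $- \frac{1}{20} \approx -0.05$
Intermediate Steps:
$w{\left(q \right)} = -2 + q$
$h{\left(a,R \right)} = 2$ ($h{\left(a,R \right)} = -3 + 5 = 2$)
$H{\left(L \right)} = \frac{2 L}{3}$ ($H{\left(L \right)} = \frac{L + L}{2 + 1} = \frac{2 L}{3}$)
$\frac{1}{w{\left(c \right)} \left(h{\left(-3,2 \right)} + H{\left(2 \right)}\right)} = \frac{1}{\left(-2 - 4\right) \left(2 + \frac{2}{3} \cdot 2\right)} = \frac{1}{\left(-6\right) \left(2 + \frac{4}{3}\right)} = \frac{1}{\left(-6\right) \frac{10}{3}} = \frac{1}{-20} = - \frac{1}{20}$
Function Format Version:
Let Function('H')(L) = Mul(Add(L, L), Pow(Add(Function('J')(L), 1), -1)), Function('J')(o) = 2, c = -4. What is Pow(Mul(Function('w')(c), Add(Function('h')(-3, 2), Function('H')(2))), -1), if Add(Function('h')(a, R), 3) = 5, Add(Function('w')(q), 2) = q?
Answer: Rational(-1, 20) ≈ -0.050000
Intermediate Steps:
Function('w')(q) = Add(-2, q)
Function('h')(a, R) = 2 (Function('h')(a, R) = Add(-3, 5) = 2)
Function('H')(L) = Mul(Rational(2, 3), L) (Function('H')(L) = Mul(Add(L, L), Pow(Add(2, 1), -1)) = Mul(Mul(2, L), Pow(3, -1)) = Mul(Mul(2, L), Rational(1, 3)) = Mul(Rational(2, 3), L))
Pow(Mul(Function('w')(c), Add(Function('h')(-3, 2), Function('H')(2))), -1) = Pow(Mul(Add(-2, -4), Add(2, Mul(Rational(2, 3), 2))), -1) = Pow(Mul(-6, Add(2, Rational(4, 3))), -1) = Pow(Mul(-6, Rational(10, 3)), -1) = Pow(-20, -1) = Rational(-1, 20)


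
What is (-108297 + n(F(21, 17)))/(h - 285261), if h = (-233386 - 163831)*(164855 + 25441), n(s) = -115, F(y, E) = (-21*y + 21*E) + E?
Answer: 108412/75589091493 ≈ 1.4342e-6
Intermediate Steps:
F(y, E) = -21*y + 22*E
h = -75588806232 (h = -397217*190296 = -75588806232)
(-108297 + n(F(21, 17)))/(h - 285261) = (-108297 - 115)/(-75588806232 - 285261) = -108412/(-75589091493) = -108412*(-1/75589091493) = 108412/75589091493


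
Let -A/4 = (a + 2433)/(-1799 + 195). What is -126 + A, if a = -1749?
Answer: -49842/401 ≈ -124.29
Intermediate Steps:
A = 684/401 (A = -4*(-1749 + 2433)/(-1799 + 195) = -2736/(-1604) = -2736*(-1)/1604 = -4*(-171/401) = 684/401 ≈ 1.7057)
-126 + A = -126 + 684/401 = -49842/401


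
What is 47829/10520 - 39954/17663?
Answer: 424487547/185814760 ≈ 2.2845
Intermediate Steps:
47829/10520 - 39954/17663 = 424487547/185814760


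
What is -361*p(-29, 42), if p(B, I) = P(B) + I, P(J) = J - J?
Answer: -15162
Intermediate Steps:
P(J) = 0
p(B, I) = I (p(B, I) = 0 + I = I)
-361*p(-29, 42) = -361*42 = -15162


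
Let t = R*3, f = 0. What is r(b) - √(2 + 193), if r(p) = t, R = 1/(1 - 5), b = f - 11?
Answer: -¾ - √195 ≈ -14.714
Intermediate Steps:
b = -11 (b = 0 - 11 = -11)
R = -¼ (R = 1/(-4) = -¼ ≈ -0.25000)
t = -¾ (t = -¼*3 = -¾ ≈ -0.75000)
r(p) = -¾
r(b) - √(2 + 193) = -¾ - √(2 + 193) = -¾ - √195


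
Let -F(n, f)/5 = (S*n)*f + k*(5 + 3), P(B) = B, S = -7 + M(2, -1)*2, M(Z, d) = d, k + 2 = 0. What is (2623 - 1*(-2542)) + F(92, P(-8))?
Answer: -27875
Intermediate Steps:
k = -2 (k = -2 + 0 = -2)
S = -9 (S = -7 - 1*2 = -7 - 2 = -9)
F(n, f) = 80 + 45*f*n (F(n, f) = -5*((-9*n)*f - 2*(5 + 3)) = -5*(-9*f*n - 2*8) = -5*(-9*f*n - 16) = -5*(-16 - 9*f*n) = 80 + 45*f*n)
(2623 - 1*(-2542)) + F(92, P(-8)) = (2623 - 1*(-2542)) + (80 + 45*(-8)*92) = (2623 + 2542) + (80 - 33120) = 5165 - 33040 = -27875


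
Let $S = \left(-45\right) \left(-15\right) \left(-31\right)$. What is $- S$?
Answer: $20925$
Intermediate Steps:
$S = -20925$ ($S = 675 \left(-31\right) = -20925$)
$- S = \left(-1\right) \left(-20925\right) = 20925$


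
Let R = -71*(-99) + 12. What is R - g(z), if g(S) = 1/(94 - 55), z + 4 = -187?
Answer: 274598/39 ≈ 7041.0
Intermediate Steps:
z = -191 (z = -4 - 187 = -191)
g(S) = 1/39
R = 7041 (R = 7029 + 12 = 7041)
R - g(z) = 7041 - 1*1/39 = 7041 - 1/39 = 274598/39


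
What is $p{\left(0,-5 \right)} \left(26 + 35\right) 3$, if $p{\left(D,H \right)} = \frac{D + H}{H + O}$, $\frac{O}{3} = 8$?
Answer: $- \frac{915}{19} \approx -48.158$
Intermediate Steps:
$O = 24$ ($O = 3 \cdot 8 = 24$)
$p{\left(D,H \right)} = \frac{D + H}{24 + H}$ ($p{\left(D,H \right)} = \frac{D + H}{H + 24} = \frac{D + H}{24 + H}$)
$p{\left(0,-5 \right)} \left(26 + 35\right) 3 = \frac{0 - 5}{24 - 5} \left(26 + 35\right) 3 = \frac{1}{19} \left(-5\right) 61 \cdot 3 = \left(- \frac{5}{19}\right) 61 \cdot 3 = \left(- \frac{305}{19}\right) 3 = - \frac{915}{19}$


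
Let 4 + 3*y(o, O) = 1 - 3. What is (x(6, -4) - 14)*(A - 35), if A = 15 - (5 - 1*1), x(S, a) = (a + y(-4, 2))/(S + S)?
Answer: 348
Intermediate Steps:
y(o, O) = -2 (y(o, O) = -4/3 + (1 - 3)/3 = -4/3 + (⅓)*(-2) = -4/3 - ⅔ = -2)
x(S, a) = (-2 + a)/(2*S) (x(S, a) = (a - 2)/(S + S) = (-2 + a)/((2*S)) = (-2 + a)*(1/(2*S)) = (-2 + a)/(2*S))
A = 11 (A = 15 - (5 - 1) = 15 - 1*4 = 15 - 4 = 11)
(x(6, -4) - 14)*(A - 35) = ((½)*(-2 - 4)/6 - 14)*(11 - 35) = ((½)*(⅙)*(-6) - 14)*(-24) = (-½ - 14)*(-24) = -29/2*(-24) = 348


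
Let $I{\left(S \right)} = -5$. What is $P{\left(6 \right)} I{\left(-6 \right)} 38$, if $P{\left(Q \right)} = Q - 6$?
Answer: $0$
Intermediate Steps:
$P{\left(Q \right)} = -6 + Q$
$P{\left(6 \right)} I{\left(-6 \right)} 38 = \left(-6 + 6\right) \left(-5\right) 38 = 0 \left(-5\right) 38 = 0 \cdot 38 = 0$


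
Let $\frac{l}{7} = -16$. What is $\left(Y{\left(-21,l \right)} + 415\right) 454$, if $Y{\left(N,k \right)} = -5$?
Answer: $186140$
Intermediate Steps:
$l = -112$ ($l = 7 \left(-16\right) = -112$)
$\left(Y{\left(-21,l \right)} + 415\right) 454 = \left(-5 + 415\right) 454 = 410 \cdot 454 = 186140$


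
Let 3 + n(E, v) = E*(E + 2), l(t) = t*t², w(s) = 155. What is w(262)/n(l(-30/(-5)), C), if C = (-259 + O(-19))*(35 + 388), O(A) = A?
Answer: 31/9417 ≈ 0.0032919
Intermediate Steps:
C = -117594 (C = (-259 - 19)*(35 + 388) = -278*423 = -117594)
l(t) = t³
n(E, v) = -3 + E*(2 + E) (n(E, v) = -3 + E*(E + 2) = -3 + E*(2 + E))
w(262)/n(l(-30/(-5)), C) = 155/(-3 + ((-30/(-5))³)² + 2*(-30/(-5))³) = 155/(-3 + ((-30*(-⅕))³)² + 2*(-30*(-⅕))³) = 155/(-3 + (6³)² + 2*6³) = 155/(-3 + 216² + 2*216) = 155/(-3 + 46656 + 432) = 155/47085 = 155*(1/47085) = 31/9417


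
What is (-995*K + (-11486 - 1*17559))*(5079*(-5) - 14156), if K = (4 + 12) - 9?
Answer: 1424231510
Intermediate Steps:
K = 7 (K = 16 - 9 = 7)
(-995*K + (-11486 - 1*17559))*(5079*(-5) - 14156) = (-995*7 + (-11486 - 1*17559))*(5079*(-5) - 14156) = (-6965 + (-11486 - 17559))*(-25395 - 14156) = (-6965 - 29045)*(-39551) = -36010*(-39551) = 1424231510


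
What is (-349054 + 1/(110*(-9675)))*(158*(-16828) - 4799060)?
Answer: 1385230057137497942/532125 ≈ 2.6032e+12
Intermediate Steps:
(-349054 + 1/(110*(-9675)))*(158*(-16828) - 4799060) = (-349054 + 1/(-1064250))*(-2658824 - 4799060) = (-349054 - 1/1064250)*(-7457884) = -371480719501/1064250*(-7457884) = 1385230057137497942/532125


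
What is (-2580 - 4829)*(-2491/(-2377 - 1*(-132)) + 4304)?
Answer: -71607770139/2245 ≈ -3.1897e+7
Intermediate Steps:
(-2580 - 4829)*(-2491/(-2377 - 1*(-132)) + 4304) = -7409*(-2491/(-2377 + 132) + 4304) = -7409*(-2491/(-2245) + 4304) = -7409*(-2491*(-1/2245) + 4304) = -7409*(2491/2245 + 4304) = -7409*9664971/2245 = -71607770139/2245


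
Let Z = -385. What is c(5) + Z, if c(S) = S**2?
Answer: -360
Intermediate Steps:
c(5) + Z = 5**2 - 385 = 25 - 385 = -360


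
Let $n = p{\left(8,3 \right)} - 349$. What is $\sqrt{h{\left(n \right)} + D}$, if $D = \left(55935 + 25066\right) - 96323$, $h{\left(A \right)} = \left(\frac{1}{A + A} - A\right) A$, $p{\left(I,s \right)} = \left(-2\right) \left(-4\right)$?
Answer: $\frac{3 i \sqrt{58490}}{2} \approx 362.77 i$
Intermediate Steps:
$p{\left(I,s \right)} = 8$
$n = -341$ ($n = 8 - 349 = -341$)
$h{\left(A \right)} = A \left(\frac{1}{2 A} - A\right)$ ($h{\left(A \right)} = \left(\frac{1}{2 A} - A\right) A = A \left(\frac{1}{2 A} - A\right)$)
$D = -15322$ ($D = 81001 - 96323 = -15322$)
$\sqrt{h{\left(n \right)} + D} = \sqrt{\left(\frac{1}{2} - \left(-341\right)^{2}\right) - 15322} = \sqrt{\left(\frac{1}{2} - 116281\right) - 15322} = \sqrt{- \frac{232561}{2} - 15322} = \sqrt{- \frac{263205}{2}} = \frac{3 i \sqrt{58490}}{2}$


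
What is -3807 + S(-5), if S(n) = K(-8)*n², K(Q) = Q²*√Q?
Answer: -3807 + 3200*I*√2 ≈ -3807.0 + 4525.5*I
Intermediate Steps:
K(Q) = Q^(5/2)
S(n) = 128*I*√2*n² (S(n) = (-8)^(5/2)*n² = (128*I*√2)*n² = 128*I*√2*n²)
-3807 + S(-5) = -3807 + 128*I*√2*(-5)² = -3807 + 128*I*√2*25 = -3807 + 3200*I*√2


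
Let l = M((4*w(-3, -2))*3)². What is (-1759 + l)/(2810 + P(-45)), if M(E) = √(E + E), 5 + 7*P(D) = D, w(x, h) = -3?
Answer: -12817/19620 ≈ -0.65326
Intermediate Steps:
P(D) = -5/7 + D/7
M(E) = √2*√E (M(E) = √(2*E) = √2*√E)
l = -72 (l = (√2*√((4*(-3))*3))² = (√2*√(-12*3))² = (√2*√(-36))² = (√2*(6*I))² = (6*I*√2)² = -72)
(-1759 + l)/(2810 + P(-45)) = (-1759 - 72)/(2810 + (-5/7 + (⅐)*(-45))) = -1831/(2810 + (-5/7 - 45/7)) = -1831/(2810 - 50/7) = -1831/19620/7 = -1831*7/19620 = -12817/19620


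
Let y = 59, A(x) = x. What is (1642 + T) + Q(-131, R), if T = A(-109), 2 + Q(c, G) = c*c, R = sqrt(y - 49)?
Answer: 18692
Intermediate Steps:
R = sqrt(10) (R = sqrt(59 - 49) = sqrt(10) ≈ 3.1623)
Q(c, G) = -2 + c**2 (Q(c, G) = -2 + c*c = -2 + c**2)
T = -109
(1642 + T) + Q(-131, R) = (1642 - 109) + (-2 + (-131)**2) = 1533 + (-2 + 17161) = 1533 + 17159 = 18692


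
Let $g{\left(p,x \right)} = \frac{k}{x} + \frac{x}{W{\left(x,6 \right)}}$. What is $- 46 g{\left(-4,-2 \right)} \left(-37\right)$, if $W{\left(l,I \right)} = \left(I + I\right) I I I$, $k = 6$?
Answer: $- \frac{3309539}{648} \approx -5107.3$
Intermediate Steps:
$W{\left(l,I \right)} = 2 I^{4}$ ($W{\left(l,I \right)} = 2 I I I I = 2 I^{2} I I = 2 I^{3} I = 2 I^{4}$)
$g{\left(p,x \right)} = \frac{6}{x} + \frac{x}{2592}$ ($g{\left(p,x \right)} = \frac{6}{x} + \frac{x}{2 \cdot 6^{4}} = \frac{6}{x} + \frac{x}{2 \cdot 1296} = \frac{6}{x} + \frac{x}{2592}$)
$- 46 g{\left(-4,-2 \right)} \left(-37\right) = - 46 \left(\frac{6}{-2} + \frac{1}{2592} \left(-2\right)\right) \left(-37\right) = - 46 \left(6 \left(- \frac{1}{2}\right) - \frac{1}{1296}\right) \left(-37\right) = - 46 \left(-3 - \frac{1}{1296}\right) \left(-37\right) = \left(-46\right) \left(- \frac{3889}{1296}\right) \left(-37\right) = \frac{89447}{648} \left(-37\right) = - \frac{3309539}{648}$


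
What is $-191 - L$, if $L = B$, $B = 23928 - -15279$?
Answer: $-39398$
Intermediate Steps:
$B = 39207$ ($B = 23928 + 15279 = 39207$)
$L = 39207$
$-191 - L = -191 - 39207 = -39398$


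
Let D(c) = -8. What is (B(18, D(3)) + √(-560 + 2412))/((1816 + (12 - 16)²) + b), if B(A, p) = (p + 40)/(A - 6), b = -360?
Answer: 1/552 + √463/736 ≈ 0.031047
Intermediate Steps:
B(A, p) = (40 + p)/(-6 + A)
(B(18, D(3)) + √(-560 + 2412))/((1816 + (12 - 16)²) + b) = ((40 - 8)/(-6 + 18) + √(-560 + 2412))/((1816 + (12 - 16)²) - 360) = (32/12 + √1852)/((1816 + (-4)²) - 360) = ((1/12)*32 + 2*√463)/((1816 + 16) - 360) = (8/3 + 2*√463)/(1832 - 360) = (8/3 + 2*√463)/1472 = (8/3 + 2*√463)*(1/1472) = 1/552 + √463/736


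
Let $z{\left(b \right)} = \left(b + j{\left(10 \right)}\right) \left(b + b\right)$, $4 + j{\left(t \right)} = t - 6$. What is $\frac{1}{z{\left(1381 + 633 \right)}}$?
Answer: $\frac{1}{8112392} \approx 1.2327 \cdot 10^{-7}$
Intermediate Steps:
$j{\left(t \right)} = -10 + t$ ($j{\left(t \right)} = -4 + \left(t - 6\right) = -4 + \left(-6 + t\right) = -10 + t$)
$z{\left(b \right)} = 2 b^{2}$ ($z{\left(b \right)} = \left(b + \left(-10 + 10\right)\right) \left(b + b\right) = \left(b + 0\right) 2 b = b 2 b = 2 b^{2}$)
$\frac{1}{z{\left(1381 + 633 \right)}} = \frac{1}{2 \left(1381 + 633\right)^{2}} = \frac{1}{2 \cdot 2014^{2}} = \frac{1}{2 \cdot 4056196} = \frac{1}{8112392}$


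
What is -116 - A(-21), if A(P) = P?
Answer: -95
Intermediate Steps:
-116 - A(-21) = -116 - 1*(-21) = -116 + 21 = -95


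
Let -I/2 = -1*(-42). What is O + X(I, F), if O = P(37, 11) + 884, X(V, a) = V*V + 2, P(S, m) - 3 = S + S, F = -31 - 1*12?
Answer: 8019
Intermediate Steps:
F = -43 (F = -31 - 12 = -43)
P(S, m) = 3 + 2*S (P(S, m) = 3 + (S + S) = 3 + 2*S)
I = -84 (I = -(-2)*(-42) = -2*42 = -84)
X(V, a) = 2 + V**2 (X(V, a) = V**2 + 2 = 2 + V**2)
O = 961 (O = (3 + 2*37) + 884 = (3 + 74) + 884 = 77 + 884 = 961)
O + X(I, F) = 961 + (2 + (-84)**2) = 961 + (2 + 7056) = 961 + 7058 = 8019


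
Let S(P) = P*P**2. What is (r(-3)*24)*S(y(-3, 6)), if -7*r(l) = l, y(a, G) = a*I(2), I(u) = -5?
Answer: 243000/7 ≈ 34714.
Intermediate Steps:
y(a, G) = -5*a (y(a, G) = a*(-5) = -5*a)
S(P) = P**3
r(l) = -l/7
(r(-3)*24)*S(y(-3, 6)) = (-1/7*(-3)*24)*(-5*(-3))**3 = ((3/7)*24)*15**3 = (72/7)*3375 = 243000/7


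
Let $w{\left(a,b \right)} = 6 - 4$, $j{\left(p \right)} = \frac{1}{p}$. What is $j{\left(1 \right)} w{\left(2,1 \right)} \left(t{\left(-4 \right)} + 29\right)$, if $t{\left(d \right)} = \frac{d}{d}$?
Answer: $60$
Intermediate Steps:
$w{\left(a,b \right)} = 2$ ($w{\left(a,b \right)} = 6 - 4 = 2$)
$t{\left(d \right)} = 1$
$j{\left(1 \right)} w{\left(2,1 \right)} \left(t{\left(-4 \right)} + 29\right) = 1^{-1} \cdot 2 \left(1 + 29\right) = 1 \cdot 2 \cdot 30 = 2 \cdot 30 = 60$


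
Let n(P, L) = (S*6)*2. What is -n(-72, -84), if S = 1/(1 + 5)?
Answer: -2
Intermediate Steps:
S = ⅙ (S = 1/6 = ⅙ ≈ 0.16667)
n(P, L) = 2 (n(P, L) = ((⅙)*6)*2 = 1*2 = 2)
-n(-72, -84) = -1*2 = -2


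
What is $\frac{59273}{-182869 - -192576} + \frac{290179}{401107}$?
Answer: $\frac{26591582764}{3893545649} \approx 6.8297$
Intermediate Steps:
$\frac{59273}{-182869 - -192576} + \frac{290179}{401107} = \frac{59273}{-182869 + 192576} + 290179 \cdot \frac{1}{401107} = \frac{59273}{9707} + \frac{290179}{401107} = \frac{26591582764}{3893545649}$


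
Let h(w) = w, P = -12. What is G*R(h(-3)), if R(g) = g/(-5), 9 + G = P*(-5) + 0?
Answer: 153/5 ≈ 30.600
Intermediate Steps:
G = 51 (G = -9 + (-12*(-5) + 0) = -9 + (60 + 0) = -9 + 60 = 51)
R(g) = -g/5 (R(g) = g*(-1/5) = -g/5)
G*R(h(-3)) = 51*(-1/5*(-3)) = 51*(3/5) = 153/5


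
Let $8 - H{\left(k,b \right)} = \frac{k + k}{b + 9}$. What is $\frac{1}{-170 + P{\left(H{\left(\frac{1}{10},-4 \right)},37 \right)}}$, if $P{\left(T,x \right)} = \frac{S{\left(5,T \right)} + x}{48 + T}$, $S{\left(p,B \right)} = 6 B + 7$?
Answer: $- \frac{1399}{235536} \approx -0.0059396$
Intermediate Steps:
$S{\left(p,B \right)} = 7 + 6 B$
$H{\left(k,b \right)} = 8 - \frac{2 k}{9 + b}$ ($H{\left(k,b \right)} = 8 - \frac{k + k}{b + 9} = 8 - \frac{2 k}{9 + b}$)
$P{\left(T,x \right)} = \frac{7 + x + 6 T}{48 + T}$ ($P{\left(T,x \right)} = \frac{\left(7 + 6 T\right) + x}{48 + T} = \frac{7 + x + 6 T}{48 + T}$)
$\frac{1}{-170 + P{\left(H{\left(\frac{1}{10},-4 \right)},37 \right)}} = \frac{1}{-170 + \frac{7 + 37 + 6 \frac{2 \left(36 - \frac{1}{10} + 4 \left(-4\right)\right)}{9 - 4}}{48 + \frac{2 \left(36 - \frac{1}{10} + 4 \left(-4\right)\right)}{9 - 4}}} = \frac{1}{-170 + \frac{7 + 37 + 6 \frac{2 \left(36 - \frac{1}{10} - 16\right)}{5}}{48 + \frac{2 \left(36 - \frac{1}{10} - 16\right)}{5}}} = \frac{1}{-170 + \frac{7 + 37 + 6 \cdot 2 \cdot \frac{1}{5} \left(36 - \frac{1}{10} - 16\right)}{48 + 2 \cdot \frac{1}{5} \left(36 - \frac{1}{10} - 16\right)}} = \frac{1}{-170 + \frac{7 + 37 + 6 \cdot 2 \cdot \frac{1}{5} \cdot \frac{199}{10}}{48 + 2 \cdot \frac{1}{5} \cdot \frac{199}{10}}} = \frac{1}{-170 + \frac{7 + 37 + 6 \cdot \frac{199}{25}}{48 + \frac{199}{25}}} = \frac{1}{-170 + \frac{7 + 37 + \frac{1194}{25}}{\frac{1399}{25}}} = \frac{1}{-170 + \frac{25}{1399} \cdot \frac{2294}{25}} = \frac{1}{-170 + \frac{2294}{1399}} = \frac{1}{- \frac{235536}{1399}} = - \frac{1399}{235536}$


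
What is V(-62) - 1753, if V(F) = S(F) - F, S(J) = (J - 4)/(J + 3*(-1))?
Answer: -109849/65 ≈ -1690.0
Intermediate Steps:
S(J) = (-4 + J)/(-3 + J) (S(J) = (-4 + J)/(J - 3) = (-4 + J)/(-3 + J))
V(F) = -F + (-4 + F)/(-3 + F) (V(F) = (-4 + F)/(-3 + F) - F = -F + (-4 + F)/(-3 + F))
V(-62) - 1753 = (-4 - 62 - 1*(-62)*(-3 - 62))/(-3 - 62) - 1753 = (-4 - 62 - 1*(-62)*(-65))/(-65) - 1753 = -(-4 - 62 - 4030)/65 - 1753 = -1/65*(-4096) - 1753 = 4096/65 - 1753 = -109849/65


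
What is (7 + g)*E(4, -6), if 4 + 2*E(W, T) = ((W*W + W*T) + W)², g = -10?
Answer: -18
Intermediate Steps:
E(W, T) = -2 + (W + W² + T*W)²/2 (E(W, T) = -2 + ((W*W + W*T) + W)²/2 = -2 + ((W² + T*W) + W)²/2 = -2 + (W + W² + T*W)²/2)
(7 + g)*E(4, -6) = (7 - 10)*(-2 + (½)*4²*(1 - 6 + 4)²) = -3*(-2 + (½)*16*(-1)²) = -3*(-2 + (½)*16*1) = -3*(-2 + 8) = -3*6 = -18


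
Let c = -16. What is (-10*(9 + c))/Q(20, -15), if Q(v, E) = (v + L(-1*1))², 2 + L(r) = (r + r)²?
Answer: 35/242 ≈ 0.14463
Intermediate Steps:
L(r) = -2 + 4*r² (L(r) = -2 + (r + r)² = -2 + (2*r)² = -2 + 4*r²)
Q(v, E) = (2 + v)² (Q(v, E) = (v + (-2 + 4*(-1*1)²))² = (v + (-2 + 4*(-1)²))² = (v + (-2 + 4*1))² = (v + (-2 + 4))² = (v + 2)² = (2 + v)²)
(-10*(9 + c))/Q(20, -15) = (-10*(9 - 16))/((2 + 20)²) = (-10*(-7))/(22²) = 70/484 = 70*(1/484) = 35/242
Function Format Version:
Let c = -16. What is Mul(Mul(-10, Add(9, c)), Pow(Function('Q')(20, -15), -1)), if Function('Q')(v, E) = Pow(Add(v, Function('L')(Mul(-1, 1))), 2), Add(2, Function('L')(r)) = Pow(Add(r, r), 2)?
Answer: Rational(35, 242) ≈ 0.14463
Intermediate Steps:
Function('L')(r) = Add(-2, Mul(4, Pow(r, 2))) (Function('L')(r) = Add(-2, Pow(Add(r, r), 2)) = Add(-2, Pow(Mul(2, r), 2)) = Add(-2, Mul(4, Pow(r, 2))))
Function('Q')(v, E) = Pow(Add(2, v), 2) (Function('Q')(v, E) = Pow(Add(v, Add(-2, Mul(4, Pow(Mul(-1, 1), 2)))), 2) = Pow(Add(v, Add(-2, Mul(4, Pow(-1, 2)))), 2) = Pow(Add(v, Add(-2, Mul(4, 1))), 2) = Pow(Add(v, Add(-2, 4)), 2) = Pow(Add(v, 2), 2) = Pow(Add(2, v), 2))
Mul(Mul(-10, Add(9, c)), Pow(Function('Q')(20, -15), -1)) = Mul(Mul(-10, Add(9, -16)), Pow(Pow(Add(2, 20), 2), -1)) = Mul(Mul(-10, -7), Pow(Pow(22, 2), -1)) = Mul(70, Pow(484, -1)) = Mul(70, Rational(1, 484)) = Rational(35, 242)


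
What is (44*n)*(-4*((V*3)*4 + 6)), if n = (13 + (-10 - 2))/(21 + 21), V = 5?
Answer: -1936/7 ≈ -276.57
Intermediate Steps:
n = 1/42 (n = (13 - 12)/42 = 1*(1/42) = 1/42 ≈ 0.023810)
(44*n)*(-4*((V*3)*4 + 6)) = (44*(1/42))*(-4*((5*3)*4 + 6)) = 22*(-4*(15*4 + 6))/21 = 22*(-4*(60 + 6))/21 = 22*(-4*66)/21 = (22/21)*(-264) = -1936/7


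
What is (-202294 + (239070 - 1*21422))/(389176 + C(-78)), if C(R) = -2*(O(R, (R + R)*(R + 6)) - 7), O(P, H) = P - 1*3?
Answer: 2559/64892 ≈ 0.039435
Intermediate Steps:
O(P, H) = -3 + P (O(P, H) = P - 3 = -3 + P)
C(R) = 20 - 2*R (C(R) = -2*((-3 + R) - 7) = -2*(-10 + R) = 20 - 2*R)
(-202294 + (239070 - 1*21422))/(389176 + C(-78)) = (-202294 + (239070 - 1*21422))/(389176 + (20 - 2*(-78))) = (-202294 + (239070 - 21422))/(389176 + (20 + 156)) = (-202294 + 217648)/(389176 + 176) = 15354/389352 = 15354*(1/389352) = 2559/64892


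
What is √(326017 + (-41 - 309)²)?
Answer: √448517 ≈ 669.71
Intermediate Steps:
√(326017 + (-41 - 309)²) = √(326017 + (-350)²) = √(326017 + 122500) = √448517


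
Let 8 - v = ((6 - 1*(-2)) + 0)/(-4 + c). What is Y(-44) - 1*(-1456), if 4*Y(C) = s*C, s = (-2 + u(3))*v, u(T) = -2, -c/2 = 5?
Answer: 12832/7 ≈ 1833.1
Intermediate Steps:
c = -10 (c = -2*5 = -10)
v = 60/7 (v = 8 - ((6 - 1*(-2)) + 0)/(-4 - 10) = 8 - ((6 + 2) + 0)/(-14) = 8 - (8 + 0)*(-1)/14 = 8 - 8*(-1)/14 = 8 - 1*(-4/7) = 8 + 4/7 = 60/7 ≈ 8.5714)
s = -240/7 (s = (-2 - 2)*(60/7) = -4*60/7 = -240/7 ≈ -34.286)
Y(C) = -60*C/7 (Y(C) = (-240*C/7)/4 = -60*C/7)
Y(-44) - 1*(-1456) = -60/7*(-44) - 1*(-1456) = 2640/7 + 1456 = 12832/7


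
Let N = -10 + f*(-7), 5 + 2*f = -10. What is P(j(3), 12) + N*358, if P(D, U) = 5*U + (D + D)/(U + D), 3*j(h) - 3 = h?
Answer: 106927/7 ≈ 15275.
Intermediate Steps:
f = -15/2 (f = -5/2 + (½)*(-10) = -5/2 - 5 = -15/2 ≈ -7.5000)
j(h) = 1 + h/3
N = 85/2 (N = -10 - 15/2*(-7) = -10 + 105/2 = 85/2 ≈ 42.500)
P(D, U) = 5*U + 2*D/(D + U) (P(D, U) = 5*U + (2*D)/(D + U) = 5*U + 2*D/(D + U))
P(j(3), 12) + N*358 = (2*(1 + (⅓)*3) + 5*12² + 5*(1 + (⅓)*3)*12)/((1 + (⅓)*3) + 12) + (85/2)*358 = (2*(1 + 1) + 5*144 + 5*(1 + 1)*12)/((1 + 1) + 12) + 15215 = (2*2 + 720 + 5*2*12)/(2 + 12) + 15215 = (4 + 720 + 120)/14 + 15215 = (1/14)*844 + 15215 = 422/7 + 15215 = 106927/7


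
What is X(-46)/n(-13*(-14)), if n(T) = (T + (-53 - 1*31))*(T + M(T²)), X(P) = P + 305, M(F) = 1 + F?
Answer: 37/466298 ≈ 7.9348e-5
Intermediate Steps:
X(P) = 305 + P
n(T) = (-84 + T)*(1 + T + T²) (n(T) = (T + (-53 - 1*31))*(T + (1 + T²)) = (T + (-53 - 31))*(1 + T + T²) = (T - 84)*(1 + T + T²) = (-84 + T)*(1 + T + T²))
X(-46)/n(-13*(-14)) = (305 - 46)/(-84 + (-13*(-14))³ - (-1079)*(-14) - 83*(-13*(-14))²) = 259/(-84 + 182³ - 83*182 - 83*182²) = 259/(-84 + 6028568 - 15106 - 83*33124) = 259/(-84 + 6028568 - 15106 - 2749292) = 259/3264086 = 259*(1/3264086) = 37/466298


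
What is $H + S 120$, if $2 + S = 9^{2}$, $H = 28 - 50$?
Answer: $9458$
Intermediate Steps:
$H = -22$
$S = 79$ ($S = -2 + 9^{2} = -2 + 81 = 79$)
$H + S 120 = -22 + 79 \cdot 120 = -22 + 9480 = 9458$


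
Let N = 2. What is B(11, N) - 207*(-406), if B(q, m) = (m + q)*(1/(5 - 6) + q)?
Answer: 84172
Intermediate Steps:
B(q, m) = (-1 + q)*(m + q) (B(q, m) = (m + q)*(1/(-1) + q) = (m + q)*(-1 + q) = (-1 + q)*(m + q))
B(11, N) - 207*(-406) = (11² - 1*2 - 1*11 + 2*11) - 207*(-406) = (121 - 2 - 11 + 22) + 84042 = 130 + 84042 = 84172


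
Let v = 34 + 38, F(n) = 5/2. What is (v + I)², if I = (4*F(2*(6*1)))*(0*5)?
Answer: 5184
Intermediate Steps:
F(n) = 5/2 (F(n) = 5*(½) = 5/2)
v = 72
I = 0 (I = (4*(5/2))*(0*5) = 10*0 = 0)
(v + I)² = (72 + 0)² = 72² = 5184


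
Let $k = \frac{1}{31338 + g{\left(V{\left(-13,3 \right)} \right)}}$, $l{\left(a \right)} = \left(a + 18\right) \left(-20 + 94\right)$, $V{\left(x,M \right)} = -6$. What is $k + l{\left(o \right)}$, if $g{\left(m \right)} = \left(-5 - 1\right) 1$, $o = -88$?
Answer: $- \frac{162299759}{31332} \approx -5180.0$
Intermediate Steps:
$g{\left(m \right)} = -6$ ($g{\left(m \right)} = \left(-6\right) 1 = -6$)
$l{\left(a \right)} = 1332 + 74 a$ ($l{\left(a \right)} = \left(18 + a\right) 74 = 1332 + 74 a$)
$k = \frac{1}{31332}$ ($k = \frac{1}{31338 - 6} = \frac{1}{31332} \approx 3.1916 \cdot 10^{-5}$)
$k + l{\left(o \right)} = \frac{1}{31332} + \left(1332 + 74 \left(-88\right)\right) = \frac{1}{31332} + \left(1332 - 6512\right) = \frac{1}{31332} - 5180 = - \frac{162299759}{31332}$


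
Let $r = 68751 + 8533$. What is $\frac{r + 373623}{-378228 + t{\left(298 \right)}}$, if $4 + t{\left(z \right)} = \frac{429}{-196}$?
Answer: $- \frac{88377772}{74133901} \approx -1.1921$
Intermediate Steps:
$t{\left(z \right)} = - \frac{1213}{196}$ ($t{\left(z \right)} = -4 + \frac{429}{-196} = -4 + 429 \left(- \frac{1}{196}\right) = -4 - \frac{429}{196} = - \frac{1213}{196}$)
$r = 77284$
$\frac{r + 373623}{-378228 + t{\left(298 \right)}} = \frac{77284 + 373623}{-378228 - \frac{1213}{196}} = \frac{450907}{- \frac{74133901}{196}} = 450907 \left(- \frac{196}{74133901}\right) = - \frac{88377772}{74133901}$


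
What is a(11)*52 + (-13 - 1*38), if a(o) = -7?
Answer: -415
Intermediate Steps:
a(11)*52 + (-13 - 1*38) = -7*52 + (-13 - 1*38) = -364 + (-13 - 38) = -364 - 51 = -415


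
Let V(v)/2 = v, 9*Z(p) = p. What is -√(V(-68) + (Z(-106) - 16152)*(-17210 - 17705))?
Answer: -√5079223486/3 ≈ -23756.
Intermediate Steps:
Z(p) = p/9
V(v) = 2*v
-√(V(-68) + (Z(-106) - 16152)*(-17210 - 17705)) = -√(2*(-68) + ((⅑)*(-106) - 16152)*(-17210 - 17705)) = -√(-136 + (-106/9 - 16152)*(-34915)) = -√(-136 - 145474/9*(-34915)) = -√(-136 + 5079224710/9) = -√(5079223486/9) = -√5079223486/3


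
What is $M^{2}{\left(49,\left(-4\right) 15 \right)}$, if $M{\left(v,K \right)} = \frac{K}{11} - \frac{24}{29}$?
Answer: $\frac{4016016}{101761} \approx 39.465$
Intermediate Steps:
$M{\left(v,K \right)} = - \frac{24}{29} + \frac{K}{11}$ ($M{\left(v,K \right)} = K \frac{1}{11} - \frac{24}{29} = \frac{K}{11} - \frac{24}{29} = - \frac{24}{29} + \frac{K}{11}$)
$M^{2}{\left(49,\left(-4\right) 15 \right)} = \left(- \frac{24}{29} + \frac{\left(-4\right) 15}{11}\right)^{2} = \left(- \frac{24}{29} + \frac{1}{11} \left(-60\right)\right)^{2} = \left(- \frac{24}{29} - \frac{60}{11}\right)^{2} = \left(- \frac{2004}{319}\right)^{2} = \frac{4016016}{101761}$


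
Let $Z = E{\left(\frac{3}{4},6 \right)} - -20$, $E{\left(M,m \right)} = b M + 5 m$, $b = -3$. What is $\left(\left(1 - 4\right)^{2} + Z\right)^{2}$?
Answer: $\frac{51529}{16} \approx 3220.6$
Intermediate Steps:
$E{\left(M,m \right)} = - 3 M + 5 m$
$Z = \frac{191}{4}$ ($Z = \left(- 3 \cdot \frac{3}{4} + 5 \cdot 6\right) - -20 = \left(- 3 \cdot 3 \cdot \frac{1}{4} + 30\right) + 20 = \left(\left(-3\right) \frac{3}{4} + 30\right) + 20 = \left(- \frac{9}{4} + 30\right) + 20 = \frac{111}{4} + 20 = \frac{191}{4} \approx 47.75$)
$\left(\left(1 - 4\right)^{2} + Z\right)^{2} = \left(\left(1 - 4\right)^{2} + \frac{191}{4}\right)^{2} = \left(\left(-3\right)^{2} + \frac{191}{4}\right)^{2} = \left(9 + \frac{191}{4}\right)^{2} = \left(\frac{227}{4}\right)^{2} = \frac{51529}{16}$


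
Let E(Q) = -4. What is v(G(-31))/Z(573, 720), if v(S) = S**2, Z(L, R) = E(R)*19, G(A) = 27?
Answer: -729/76 ≈ -9.5921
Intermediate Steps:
Z(L, R) = -76 (Z(L, R) = -4*19 = -76)
v(G(-31))/Z(573, 720) = 27**2/(-76) = 729*(-1/76) = -729/76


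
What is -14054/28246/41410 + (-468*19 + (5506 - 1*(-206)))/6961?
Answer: -1859819222347/4071025506230 ≈ -0.45684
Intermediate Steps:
-14054/28246/41410 + (-468*19 + (5506 - 1*(-206)))/6961 = -14054*1/28246*(1/41410) + (-8892 + (5506 + 206))*(1/6961) = -7027/14123*1/41410 + (-8892 + 5712)*(1/6961) = -7027/584833430 - 3180*1/6961 = -7027/584833430 - 3180/6961 = -1859819222347/4071025506230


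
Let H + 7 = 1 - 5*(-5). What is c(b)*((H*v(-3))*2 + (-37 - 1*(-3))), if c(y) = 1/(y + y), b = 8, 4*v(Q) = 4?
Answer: ¼ ≈ 0.25000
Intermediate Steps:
v(Q) = 1 (v(Q) = (¼)*4 = 1)
H = 19 (H = -7 + (1 - 5*(-5)) = -7 + (1 + 25) = -7 + 26 = 19)
c(y) = 1/(2*y)
c(b)*((H*v(-3))*2 + (-37 - 1*(-3))) = ((½)/8)*((19*1)*2 + (-37 - 1*(-3))) = ((½)*(⅛))*(19*2 + (-37 + 3)) = (38 - 34)/16 = (1/16)*4 = ¼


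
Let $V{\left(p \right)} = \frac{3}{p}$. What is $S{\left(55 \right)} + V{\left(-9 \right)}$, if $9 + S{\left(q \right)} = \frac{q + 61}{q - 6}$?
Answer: $- \frac{1024}{147} \approx -6.966$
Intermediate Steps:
$S{\left(q \right)} = -9 + \frac{61 + q}{-6 + q}$ ($S{\left(q \right)} = -9 + \frac{q + 61}{q - 6} = -9 + \frac{61 + q}{-6 + q}$)
$S{\left(55 \right)} + V{\left(-9 \right)} = \frac{115 - 440}{-6 + 55} + \frac{3}{-9} = \frac{115 - 440}{49} + 3 \left(- \frac{1}{9}\right) = \frac{1}{49} \left(-325\right) - \frac{1}{3} = - \frac{325}{49} - \frac{1}{3} = - \frac{1024}{147}$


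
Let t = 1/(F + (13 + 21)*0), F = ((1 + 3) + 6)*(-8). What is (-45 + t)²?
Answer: 12967201/6400 ≈ 2026.1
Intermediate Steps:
F = -80 (F = (4 + 6)*(-8) = 10*(-8) = -80)
t = -1/80 (t = 1/(-80 + (13 + 21)*0) = 1/(-80 + 34*0) = 1/(-80 + 0) = 1/(-80) = -1/80 ≈ -0.012500)
(-45 + t)² = (-45 - 1/80)² = (-3601/80)² = 12967201/6400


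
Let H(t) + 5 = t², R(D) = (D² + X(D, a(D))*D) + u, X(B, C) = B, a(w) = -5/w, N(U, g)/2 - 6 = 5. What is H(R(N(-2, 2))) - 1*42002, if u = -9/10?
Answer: 89327541/100 ≈ 8.9328e+5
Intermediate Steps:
N(U, g) = 22 (N(U, g) = 12 + 2*5 = 12 + 10 = 22)
u = -9/10 (u = -9*⅒ = -9/10 ≈ -0.90000)
R(D) = -9/10 + 2*D² (R(D) = (D² + D*D) - 9/10 = (D² + D²) - 9/10 = 2*D² - 9/10 = -9/10 + 2*D²)
H(t) = -5 + t²
H(R(N(-2, 2))) - 1*42002 = (-5 + (-9/10 + 2*22²)²) - 1*42002 = (-5 + (-9/10 + 2*484)²) - 42002 = (-5 + (-9/10 + 968)²) - 42002 = (-5 + (9671/10)²) - 42002 = (-5 + 93528241/100) - 42002 = 93527741/100 - 42002 = 89327541/100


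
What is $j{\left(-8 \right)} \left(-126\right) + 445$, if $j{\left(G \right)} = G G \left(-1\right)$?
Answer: $8509$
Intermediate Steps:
$j{\left(G \right)} = - G^{2}$ ($j{\left(G \right)} = G^{2} \left(-1\right) = - G^{2}$)
$j{\left(-8 \right)} \left(-126\right) + 445 = - \left(-8\right)^{2} \left(-126\right) + 445 = \left(-1\right) 64 \left(-126\right) + 445 = \left(-64\right) \left(-126\right) + 445 = 8064 + 445 = 8509$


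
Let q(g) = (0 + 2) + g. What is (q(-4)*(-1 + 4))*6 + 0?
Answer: -36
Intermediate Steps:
q(g) = 2 + g
(q(-4)*(-1 + 4))*6 + 0 = ((2 - 4)*(-1 + 4))*6 + 0 = -2*3*6 + 0 = -6*6 + 0 = -36 + 0 = -36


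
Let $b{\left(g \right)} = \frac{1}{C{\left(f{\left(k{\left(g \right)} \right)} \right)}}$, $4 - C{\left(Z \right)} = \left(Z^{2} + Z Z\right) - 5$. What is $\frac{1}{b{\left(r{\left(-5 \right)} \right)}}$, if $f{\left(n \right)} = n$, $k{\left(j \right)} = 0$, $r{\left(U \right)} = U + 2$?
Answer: $9$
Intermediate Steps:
$r{\left(U \right)} = 2 + U$
$C{\left(Z \right)} = 9 - 2 Z^{2}$ ($C{\left(Z \right)} = 4 - \left(\left(Z^{2} + Z Z\right) - 5\right) = 4 - \left(\left(Z^{2} + Z^{2}\right) - 5\right) = 4 - \left(2 Z^{2} - 5\right) = 4 - \left(-5 + 2 Z^{2}\right) = 9 - 2 Z^{2}$)
$b{\left(g \right)} = \frac{1}{9}$ ($b{\left(g \right)} = \frac{1}{9 - 2 \cdot 0^{2}} = \frac{1}{9 - 0} = \frac{1}{9 + 0} = \frac{1}{9}$)
$\frac{1}{b{\left(r{\left(-5 \right)} \right)}} = \frac{1}{\frac{1}{9}} = 9$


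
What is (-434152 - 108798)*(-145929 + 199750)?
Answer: -29222111950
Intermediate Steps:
(-434152 - 108798)*(-145929 + 199750) = -542950*53821 = -29222111950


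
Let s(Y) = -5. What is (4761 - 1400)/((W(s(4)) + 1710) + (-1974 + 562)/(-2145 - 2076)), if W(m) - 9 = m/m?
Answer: 14186781/7261532 ≈ 1.9537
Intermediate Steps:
W(m) = 10 (W(m) = 9 + m/m = 9 + 1 = 10)
(4761 - 1400)/((W(s(4)) + 1710) + (-1974 + 562)/(-2145 - 2076)) = (4761 - 1400)/((10 + 1710) + (-1974 + 562)/(-2145 - 2076)) = 3361/(1720 - 1412/(-4221)) = 3361/(1720 - 1412*(-1/4221)) = 3361/(1720 + 1412/4221) = 3361/(7261532/4221) = 3361*(4221/7261532) = 14186781/7261532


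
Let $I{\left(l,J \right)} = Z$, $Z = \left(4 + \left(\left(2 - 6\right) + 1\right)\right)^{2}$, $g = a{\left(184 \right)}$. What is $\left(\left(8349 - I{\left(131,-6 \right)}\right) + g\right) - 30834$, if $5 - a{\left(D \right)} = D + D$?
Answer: $-22849$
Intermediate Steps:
$a{\left(D \right)} = 5 - 2 D$ ($a{\left(D \right)} = 5 - \left(D + D\right) = 5 - 2 D$)
$g = -363$ ($g = 5 - 368 = -363$)
$Z = 1$ ($Z = \left(4 + \left(\left(2 - 6\right) + 1\right)\right)^{2} = \left(4 + \left(-4 + 1\right)\right)^{2} = \left(4 - 3\right)^{2} = 1^{2} = 1$)
$I{\left(l,J \right)} = 1$
$\left(\left(8349 - I{\left(131,-6 \right)}\right) + g\right) - 30834 = \left(\left(8349 - 1\right) - 363\right) - 30834 = \left(8348 - 363\right) - 30834 = 7985 - 30834 = -22849$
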